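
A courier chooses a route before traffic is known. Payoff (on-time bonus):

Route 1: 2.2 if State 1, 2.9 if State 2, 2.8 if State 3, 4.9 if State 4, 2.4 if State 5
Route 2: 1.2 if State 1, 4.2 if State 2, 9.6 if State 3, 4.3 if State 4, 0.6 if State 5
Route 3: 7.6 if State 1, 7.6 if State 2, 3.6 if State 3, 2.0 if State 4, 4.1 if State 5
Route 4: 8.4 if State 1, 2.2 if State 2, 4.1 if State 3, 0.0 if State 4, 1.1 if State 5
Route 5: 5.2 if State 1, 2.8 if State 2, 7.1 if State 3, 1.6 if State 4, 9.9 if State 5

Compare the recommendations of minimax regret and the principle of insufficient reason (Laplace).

Column bests: State 1=8.4, State 2=7.6, State 3=9.6, State 4=4.9, State 5=9.9.
Route 1 regrets: 6.2, 4.7, 6.8, 0.0, 7.5 → max 7.5
Route 2 regrets: 7.2, 3.4, 0.0, 0.6, 9.3 → max 9.3
Route 3 regrets: 0.8, 0.0, 6.0, 2.9, 5.8 → max 6.0
Route 4 regrets: 0.0, 5.4, 5.5, 4.9, 8.8 → max 8.8
Route 5 regrets: 3.2, 4.8, 2.5, 3.3, 0.0 → max 4.8
Smallest max regret = 4.8 → Route 5.
Row averages: Route 1=3.04, Route 2=3.98, Route 3=4.98, Route 4=3.16, Route 5=5.32
Highest average = 5.32 → Route 5.

minimax regret → Route 5; laplace → Route 5 (agree)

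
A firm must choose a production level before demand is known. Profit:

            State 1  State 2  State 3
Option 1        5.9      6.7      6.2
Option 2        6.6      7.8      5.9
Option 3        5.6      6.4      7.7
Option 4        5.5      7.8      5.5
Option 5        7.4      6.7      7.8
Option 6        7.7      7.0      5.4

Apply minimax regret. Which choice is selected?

Option 5

Column bests: State 1=7.7, State 2=7.8, State 3=7.8.
Option 1 regrets: 1.8, 1.1, 1.6 → max 1.8
Option 2 regrets: 1.1, 0.0, 1.9 → max 1.9
Option 3 regrets: 2.1, 1.4, 0.1 → max 2.1
Option 4 regrets: 2.2, 0.0, 2.3 → max 2.3
Option 5 regrets: 0.3, 1.1, 0.0 → max 1.1
Option 6 regrets: 0.0, 0.8, 2.4 → max 2.4
Smallest max regret = 1.1 → Option 5.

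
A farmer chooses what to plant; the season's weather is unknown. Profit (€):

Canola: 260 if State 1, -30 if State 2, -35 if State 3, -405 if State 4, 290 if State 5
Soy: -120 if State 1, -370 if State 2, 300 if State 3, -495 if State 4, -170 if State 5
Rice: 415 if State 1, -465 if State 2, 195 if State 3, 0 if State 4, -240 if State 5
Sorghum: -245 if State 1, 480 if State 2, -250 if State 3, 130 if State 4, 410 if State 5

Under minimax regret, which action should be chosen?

Canola

Column bests: State 1=415, State 2=480, State 3=300, State 4=130, State 5=410.
Canola regrets: 155, 510, 335, 535, 120 → max 535
Soy regrets: 535, 850, 0, 625, 580 → max 850
Rice regrets: 0, 945, 105, 130, 650 → max 945
Sorghum regrets: 660, 0, 550, 0, 0 → max 660
Smallest max regret = 535 → Canola.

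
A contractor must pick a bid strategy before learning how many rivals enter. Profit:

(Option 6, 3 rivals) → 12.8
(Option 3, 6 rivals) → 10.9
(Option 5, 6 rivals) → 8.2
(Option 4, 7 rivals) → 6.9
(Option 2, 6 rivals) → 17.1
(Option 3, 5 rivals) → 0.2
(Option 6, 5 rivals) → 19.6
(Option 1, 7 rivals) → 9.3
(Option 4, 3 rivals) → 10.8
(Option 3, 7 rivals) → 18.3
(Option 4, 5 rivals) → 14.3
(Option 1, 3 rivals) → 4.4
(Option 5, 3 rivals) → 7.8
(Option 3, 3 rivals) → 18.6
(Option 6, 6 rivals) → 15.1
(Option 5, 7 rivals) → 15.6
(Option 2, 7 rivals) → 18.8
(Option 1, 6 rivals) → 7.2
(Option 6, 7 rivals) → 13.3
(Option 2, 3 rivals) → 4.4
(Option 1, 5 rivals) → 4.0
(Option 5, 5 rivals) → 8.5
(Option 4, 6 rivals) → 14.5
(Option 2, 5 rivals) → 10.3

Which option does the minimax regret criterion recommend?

Option 6

Column bests: 3 rivals=18.6, 5 rivals=19.6, 6 rivals=17.1, 7 rivals=18.8.
Option 1 regrets: 14.2, 15.6, 9.9, 9.5 → max 15.6
Option 2 regrets: 14.2, 9.3, 0.0, 0.0 → max 14.2
Option 3 regrets: 0.0, 19.4, 6.2, 0.5 → max 19.4
Option 4 regrets: 7.8, 5.3, 2.6, 11.9 → max 11.9
Option 5 regrets: 10.8, 11.1, 8.9, 3.2 → max 11.1
Option 6 regrets: 5.8, 0.0, 2.0, 5.5 → max 5.8
Smallest max regret = 5.8 → Option 6.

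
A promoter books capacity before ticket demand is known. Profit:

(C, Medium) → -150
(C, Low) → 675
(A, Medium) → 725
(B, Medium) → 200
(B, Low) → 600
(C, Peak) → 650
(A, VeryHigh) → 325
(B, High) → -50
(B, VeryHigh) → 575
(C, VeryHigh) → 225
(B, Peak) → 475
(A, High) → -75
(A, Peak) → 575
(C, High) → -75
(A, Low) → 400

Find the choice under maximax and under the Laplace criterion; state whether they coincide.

maximax → A; laplace → A (agree)

Row maxima: A=725, B=600, C=675
Best best-case = 725 → A.
Row averages: A=390, B=360, C=265
Highest average = 390 → A.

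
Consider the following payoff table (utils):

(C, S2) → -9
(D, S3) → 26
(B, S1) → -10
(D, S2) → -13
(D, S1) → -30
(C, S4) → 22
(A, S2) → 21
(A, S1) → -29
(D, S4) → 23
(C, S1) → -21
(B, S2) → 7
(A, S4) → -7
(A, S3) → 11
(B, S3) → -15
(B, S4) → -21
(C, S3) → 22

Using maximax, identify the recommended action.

Row maxima: A=21, B=7, C=22, D=26
Best best-case = 26 → D.

D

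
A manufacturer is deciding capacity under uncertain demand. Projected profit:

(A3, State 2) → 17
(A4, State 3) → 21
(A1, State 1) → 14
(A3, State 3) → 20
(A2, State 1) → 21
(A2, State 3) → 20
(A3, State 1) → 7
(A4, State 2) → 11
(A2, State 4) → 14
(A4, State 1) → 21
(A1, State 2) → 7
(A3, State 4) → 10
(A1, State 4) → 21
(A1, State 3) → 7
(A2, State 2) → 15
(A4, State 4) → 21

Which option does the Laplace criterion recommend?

A4

Row averages: A1=12.25, A2=17.5, A3=13.5, A4=18.5
Highest average = 18.5 → A4.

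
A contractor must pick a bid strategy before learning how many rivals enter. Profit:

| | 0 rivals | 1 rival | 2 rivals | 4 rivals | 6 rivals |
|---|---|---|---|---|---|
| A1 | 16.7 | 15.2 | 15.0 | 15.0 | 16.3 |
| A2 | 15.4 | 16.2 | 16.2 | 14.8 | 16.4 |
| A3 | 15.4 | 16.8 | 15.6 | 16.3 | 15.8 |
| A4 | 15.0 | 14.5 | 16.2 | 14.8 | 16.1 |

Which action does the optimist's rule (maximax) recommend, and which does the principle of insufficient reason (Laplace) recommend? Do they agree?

Row maxima: A1=16.7, A2=16.4, A3=16.8, A4=16.2
Best best-case = 16.8 → A3.
Row averages: A1=15.64, A2=15.8, A3=15.98, A4=15.32
Highest average = 15.98 → A3.

maximax → A3; laplace → A3 (agree)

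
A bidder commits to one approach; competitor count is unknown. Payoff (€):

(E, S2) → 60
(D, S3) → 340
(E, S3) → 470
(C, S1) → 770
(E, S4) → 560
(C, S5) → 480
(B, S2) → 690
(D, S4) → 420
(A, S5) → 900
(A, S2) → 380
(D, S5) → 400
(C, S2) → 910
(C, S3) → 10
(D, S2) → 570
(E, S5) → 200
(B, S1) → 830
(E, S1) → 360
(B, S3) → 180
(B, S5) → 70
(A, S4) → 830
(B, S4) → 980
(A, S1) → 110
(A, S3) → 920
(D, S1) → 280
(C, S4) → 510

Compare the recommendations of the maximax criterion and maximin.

maximax → B; maximin → D (disagree)

Row maxima: A=920, B=980, C=910, D=570, E=560
Best best-case = 980 → B.
Row minima: A=110, B=70, C=10, D=280, E=60
Best worst-case = 280 → D.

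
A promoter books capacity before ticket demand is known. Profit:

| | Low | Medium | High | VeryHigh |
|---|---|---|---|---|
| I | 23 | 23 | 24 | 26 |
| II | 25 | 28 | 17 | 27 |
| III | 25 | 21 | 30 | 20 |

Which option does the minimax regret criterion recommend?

I

Column bests: Low=25, Medium=28, High=30, VeryHigh=27.
I regrets: 2, 5, 6, 1 → max 6
II regrets: 0, 0, 13, 0 → max 13
III regrets: 0, 7, 0, 7 → max 7
Smallest max regret = 6 → I.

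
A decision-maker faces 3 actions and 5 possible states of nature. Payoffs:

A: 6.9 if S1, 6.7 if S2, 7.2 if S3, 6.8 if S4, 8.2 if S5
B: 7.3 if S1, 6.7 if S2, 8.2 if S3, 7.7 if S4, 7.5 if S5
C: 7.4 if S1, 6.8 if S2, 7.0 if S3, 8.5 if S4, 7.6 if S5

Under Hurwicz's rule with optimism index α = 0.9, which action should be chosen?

A: 0.9·8.2 + 0.1·6.7 = 8.05
B: 0.9·8.2 + 0.1·6.7 = 8.05
C: 0.9·8.5 + 0.1·6.8 = 8.33
Highest Hurwicz score = 8.33 → C.

C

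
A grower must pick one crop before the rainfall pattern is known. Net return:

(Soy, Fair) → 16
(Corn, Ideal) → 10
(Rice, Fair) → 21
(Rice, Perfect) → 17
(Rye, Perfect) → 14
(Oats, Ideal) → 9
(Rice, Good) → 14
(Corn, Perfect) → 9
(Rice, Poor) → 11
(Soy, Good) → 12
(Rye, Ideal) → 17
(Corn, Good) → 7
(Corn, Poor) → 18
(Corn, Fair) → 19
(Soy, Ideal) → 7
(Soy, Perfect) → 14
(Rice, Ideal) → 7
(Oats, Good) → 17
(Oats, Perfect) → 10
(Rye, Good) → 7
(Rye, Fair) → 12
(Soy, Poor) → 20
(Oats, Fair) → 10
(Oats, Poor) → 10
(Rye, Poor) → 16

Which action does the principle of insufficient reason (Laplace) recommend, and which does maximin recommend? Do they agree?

laplace → Rice; maximin → Oats (disagree)

Row averages: Soy=13.8, Corn=12.6, Rye=13.2, Rice=14, Oats=11.2
Highest average = 14 → Rice.
Row minima: Soy=7, Corn=7, Rye=7, Rice=7, Oats=9
Best worst-case = 9 → Oats.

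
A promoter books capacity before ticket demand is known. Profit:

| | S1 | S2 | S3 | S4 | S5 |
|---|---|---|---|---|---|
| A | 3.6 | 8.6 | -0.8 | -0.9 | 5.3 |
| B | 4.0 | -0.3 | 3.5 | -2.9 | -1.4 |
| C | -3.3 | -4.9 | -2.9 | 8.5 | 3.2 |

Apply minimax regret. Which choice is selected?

A

Column bests: S1=4.0, S2=8.6, S3=3.5, S4=8.5, S5=5.3.
A regrets: 0.4, 0.0, 4.3, 9.4, 0.0 → max 9.4
B regrets: 0.0, 8.9, 0.0, 11.4, 6.7 → max 11.4
C regrets: 7.3, 13.5, 6.4, 0.0, 2.1 → max 13.5
Smallest max regret = 9.4 → A.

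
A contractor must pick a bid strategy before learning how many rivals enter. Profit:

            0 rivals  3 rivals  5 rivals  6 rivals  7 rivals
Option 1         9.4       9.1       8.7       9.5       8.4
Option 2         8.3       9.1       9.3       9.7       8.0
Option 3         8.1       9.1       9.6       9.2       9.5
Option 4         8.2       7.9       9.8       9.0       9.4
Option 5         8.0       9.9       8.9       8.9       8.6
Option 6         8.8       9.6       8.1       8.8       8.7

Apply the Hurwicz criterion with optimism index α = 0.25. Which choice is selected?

Option 1

Option 1: 0.25·9.5 + 0.75·8.4 = 8.675
Option 2: 0.25·9.7 + 0.75·8.0 = 8.425
Option 3: 0.25·9.6 + 0.75·8.1 = 8.475
Option 4: 0.25·9.8 + 0.75·7.9 = 8.375
Option 5: 0.25·9.9 + 0.75·8.0 = 8.475
Option 6: 0.25·9.6 + 0.75·8.1 = 8.475
Highest Hurwicz score = 8.675 → Option 1.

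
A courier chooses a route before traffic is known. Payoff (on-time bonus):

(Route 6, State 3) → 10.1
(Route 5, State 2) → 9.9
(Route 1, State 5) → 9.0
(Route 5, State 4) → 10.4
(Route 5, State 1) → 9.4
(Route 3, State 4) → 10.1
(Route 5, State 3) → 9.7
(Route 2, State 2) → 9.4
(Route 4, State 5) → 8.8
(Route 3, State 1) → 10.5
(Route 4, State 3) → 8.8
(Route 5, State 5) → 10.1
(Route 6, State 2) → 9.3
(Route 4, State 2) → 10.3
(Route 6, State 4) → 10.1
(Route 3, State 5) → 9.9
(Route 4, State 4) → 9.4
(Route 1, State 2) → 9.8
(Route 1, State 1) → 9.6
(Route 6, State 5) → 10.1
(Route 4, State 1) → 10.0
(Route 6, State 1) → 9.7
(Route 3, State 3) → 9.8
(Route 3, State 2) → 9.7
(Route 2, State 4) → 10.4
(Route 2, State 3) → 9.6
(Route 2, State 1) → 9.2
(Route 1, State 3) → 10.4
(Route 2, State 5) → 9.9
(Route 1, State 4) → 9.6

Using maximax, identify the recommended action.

Row maxima: Route 1=10.4, Route 2=10.4, Route 3=10.5, Route 4=10.3, Route 5=10.4, Route 6=10.1
Best best-case = 10.5 → Route 3.

Route 3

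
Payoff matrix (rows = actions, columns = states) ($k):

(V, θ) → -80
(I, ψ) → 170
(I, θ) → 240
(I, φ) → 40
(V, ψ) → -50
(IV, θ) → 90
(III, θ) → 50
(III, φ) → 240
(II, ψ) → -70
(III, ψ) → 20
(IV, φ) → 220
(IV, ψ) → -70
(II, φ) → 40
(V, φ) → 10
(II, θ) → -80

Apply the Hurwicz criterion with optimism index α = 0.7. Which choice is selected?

I: 0.7·240 + 0.3·40 = 180
II: 0.7·40 + 0.3·(-80) = 4
III: 0.7·240 + 0.3·20 = 174
IV: 0.7·220 + 0.3·(-70) = 133
V: 0.7·10 + 0.3·(-80) = -17
Highest Hurwicz score = 180 → I.

I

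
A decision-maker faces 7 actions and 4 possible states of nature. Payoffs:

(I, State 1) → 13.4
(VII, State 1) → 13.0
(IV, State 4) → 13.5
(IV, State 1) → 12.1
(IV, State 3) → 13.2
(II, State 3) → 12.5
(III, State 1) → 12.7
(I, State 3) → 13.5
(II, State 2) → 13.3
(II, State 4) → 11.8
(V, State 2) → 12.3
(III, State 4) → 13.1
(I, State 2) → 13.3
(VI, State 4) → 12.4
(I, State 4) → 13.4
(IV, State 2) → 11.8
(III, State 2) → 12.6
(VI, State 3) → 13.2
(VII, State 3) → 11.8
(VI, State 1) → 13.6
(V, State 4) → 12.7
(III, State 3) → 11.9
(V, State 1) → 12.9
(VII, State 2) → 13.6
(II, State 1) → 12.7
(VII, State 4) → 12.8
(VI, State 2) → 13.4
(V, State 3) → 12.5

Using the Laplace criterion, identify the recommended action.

Row averages: I=13.4, II=12.575, III=12.575, IV=12.65, V=12.6, VI=13.15, VII=12.8
Highest average = 13.4 → I.

I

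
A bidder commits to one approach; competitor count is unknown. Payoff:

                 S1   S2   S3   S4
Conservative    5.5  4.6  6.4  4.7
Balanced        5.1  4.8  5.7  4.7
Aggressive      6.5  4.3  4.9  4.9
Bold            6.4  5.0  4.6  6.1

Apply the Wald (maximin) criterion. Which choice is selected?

Balanced

Row minima: Conservative=4.6, Balanced=4.7, Aggressive=4.3, Bold=4.6
Best worst-case = 4.7 → Balanced.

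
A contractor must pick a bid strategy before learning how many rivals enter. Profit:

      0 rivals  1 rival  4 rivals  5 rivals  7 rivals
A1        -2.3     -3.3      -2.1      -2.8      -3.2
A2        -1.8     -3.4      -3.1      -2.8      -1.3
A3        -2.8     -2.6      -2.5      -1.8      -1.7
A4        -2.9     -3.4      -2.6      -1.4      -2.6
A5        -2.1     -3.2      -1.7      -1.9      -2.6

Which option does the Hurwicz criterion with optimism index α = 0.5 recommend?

A1: 0.5·(-2.1) + 0.5·(-3.3) = -2.7
A2: 0.5·(-1.3) + 0.5·(-3.4) = -2.35
A3: 0.5·(-1.7) + 0.5·(-2.8) = -2.25
A4: 0.5·(-1.4) + 0.5·(-3.4) = -2.4
A5: 0.5·(-1.7) + 0.5·(-3.2) = -2.45
Highest Hurwicz score = -2.25 → A3.

A3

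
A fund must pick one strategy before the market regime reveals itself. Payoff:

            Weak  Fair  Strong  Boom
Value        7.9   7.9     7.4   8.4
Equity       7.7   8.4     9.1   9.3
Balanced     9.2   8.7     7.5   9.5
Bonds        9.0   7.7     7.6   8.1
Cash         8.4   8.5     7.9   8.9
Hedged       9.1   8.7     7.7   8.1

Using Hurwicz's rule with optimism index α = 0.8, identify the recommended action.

Value: 0.8·8.4 + 0.2·7.4 = 8.2
Equity: 0.8·9.3 + 0.2·7.7 = 8.98
Balanced: 0.8·9.5 + 0.2·7.5 = 9.1
Bonds: 0.8·9.0 + 0.2·7.6 = 8.72
Cash: 0.8·8.9 + 0.2·7.9 = 8.7
Hedged: 0.8·9.1 + 0.2·7.7 = 8.82
Highest Hurwicz score = 9.1 → Balanced.

Balanced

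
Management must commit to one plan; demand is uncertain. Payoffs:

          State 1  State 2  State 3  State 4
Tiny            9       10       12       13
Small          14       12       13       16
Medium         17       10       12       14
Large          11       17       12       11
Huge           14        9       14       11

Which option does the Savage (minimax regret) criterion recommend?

Column bests: State 1=17, State 2=17, State 3=14, State 4=16.
Tiny regrets: 8, 7, 2, 3 → max 8
Small regrets: 3, 5, 1, 0 → max 5
Medium regrets: 0, 7, 2, 2 → max 7
Large regrets: 6, 0, 2, 5 → max 6
Huge regrets: 3, 8, 0, 5 → max 8
Smallest max regret = 5 → Small.

Small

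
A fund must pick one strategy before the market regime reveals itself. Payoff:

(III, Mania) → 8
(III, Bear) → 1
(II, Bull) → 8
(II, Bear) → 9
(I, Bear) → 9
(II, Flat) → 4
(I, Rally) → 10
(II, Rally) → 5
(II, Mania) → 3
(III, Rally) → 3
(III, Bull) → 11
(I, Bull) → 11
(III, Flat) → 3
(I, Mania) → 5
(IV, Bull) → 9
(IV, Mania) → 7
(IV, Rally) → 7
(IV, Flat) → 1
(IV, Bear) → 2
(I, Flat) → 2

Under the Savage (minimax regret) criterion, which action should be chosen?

Column bests: Bear=9, Flat=4, Bull=11, Rally=10, Mania=8.
I regrets: 0, 2, 0, 0, 3 → max 3
II regrets: 0, 0, 3, 5, 5 → max 5
III regrets: 8, 1, 0, 7, 0 → max 8
IV regrets: 7, 3, 2, 3, 1 → max 7
Smallest max regret = 3 → I.

I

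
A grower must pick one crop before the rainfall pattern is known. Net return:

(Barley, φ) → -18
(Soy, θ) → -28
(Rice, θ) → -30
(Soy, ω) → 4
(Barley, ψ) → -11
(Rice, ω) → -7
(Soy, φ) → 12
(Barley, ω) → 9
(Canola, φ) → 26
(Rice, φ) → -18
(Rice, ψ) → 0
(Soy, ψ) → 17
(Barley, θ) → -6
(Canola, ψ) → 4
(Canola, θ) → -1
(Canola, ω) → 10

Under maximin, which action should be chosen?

Row minima: Soy=-28, Canola=-1, Barley=-18, Rice=-30
Best worst-case = -1 → Canola.

Canola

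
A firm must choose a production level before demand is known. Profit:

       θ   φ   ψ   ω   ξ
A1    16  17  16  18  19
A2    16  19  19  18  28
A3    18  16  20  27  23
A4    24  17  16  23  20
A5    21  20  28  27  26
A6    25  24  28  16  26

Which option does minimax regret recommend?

A5

Column bests: θ=25, φ=24, ψ=28, ω=27, ξ=28.
A1 regrets: 9, 7, 12, 9, 9 → max 12
A2 regrets: 9, 5, 9, 9, 0 → max 9
A3 regrets: 7, 8, 8, 0, 5 → max 8
A4 regrets: 1, 7, 12, 4, 8 → max 12
A5 regrets: 4, 4, 0, 0, 2 → max 4
A6 regrets: 0, 0, 0, 11, 2 → max 11
Smallest max regret = 4 → A5.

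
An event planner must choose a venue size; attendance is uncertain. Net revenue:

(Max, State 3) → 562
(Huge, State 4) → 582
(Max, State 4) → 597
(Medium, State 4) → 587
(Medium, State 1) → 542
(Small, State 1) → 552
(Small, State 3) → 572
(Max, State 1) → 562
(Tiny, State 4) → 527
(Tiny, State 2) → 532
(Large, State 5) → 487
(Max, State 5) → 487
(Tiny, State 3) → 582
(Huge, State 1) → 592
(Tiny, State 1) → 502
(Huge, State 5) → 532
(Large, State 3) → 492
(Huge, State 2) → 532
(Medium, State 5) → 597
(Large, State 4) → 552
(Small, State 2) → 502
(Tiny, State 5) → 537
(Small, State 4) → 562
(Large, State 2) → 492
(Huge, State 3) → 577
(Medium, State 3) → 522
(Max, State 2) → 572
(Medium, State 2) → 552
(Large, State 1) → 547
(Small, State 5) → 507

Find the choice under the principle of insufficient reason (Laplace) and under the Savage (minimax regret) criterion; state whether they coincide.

laplace → Huge; minimax regret → Medium (disagree)

Row averages: Tiny=536, Small=539, Medium=560, Large=514, Huge=563, Max=556
Highest average = 563 → Huge.
Column bests: State 1=592, State 2=572, State 3=582, State 4=597, State 5=597.
Tiny regrets: 90, 40, 0, 70, 60 → max 90
Small regrets: 40, 70, 10, 35, 90 → max 90
Medium regrets: 50, 20, 60, 10, 0 → max 60
Large regrets: 45, 80, 90, 45, 110 → max 110
Huge regrets: 0, 40, 5, 15, 65 → max 65
Max regrets: 30, 0, 20, 0, 110 → max 110
Smallest max regret = 60 → Medium.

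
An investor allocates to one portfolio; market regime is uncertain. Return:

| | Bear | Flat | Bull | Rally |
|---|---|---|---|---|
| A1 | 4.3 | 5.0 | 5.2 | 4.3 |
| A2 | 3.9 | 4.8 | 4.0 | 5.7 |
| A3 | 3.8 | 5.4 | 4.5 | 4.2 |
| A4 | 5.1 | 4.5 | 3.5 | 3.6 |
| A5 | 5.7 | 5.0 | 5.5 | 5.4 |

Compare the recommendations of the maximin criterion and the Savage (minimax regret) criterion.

maximin → A5; minimax regret → A5 (agree)

Row minima: A1=4.3, A2=3.9, A3=3.8, A4=3.5, A5=5.0
Best worst-case = 5.0 → A5.
Column bests: Bear=5.7, Flat=5.4, Bull=5.5, Rally=5.7.
A1 regrets: 1.4, 0.4, 0.3, 1.4 → max 1.4
A2 regrets: 1.8, 0.6, 1.5, 0.0 → max 1.8
A3 regrets: 1.9, 0.0, 1.0, 1.5 → max 1.9
A4 regrets: 0.6, 0.9, 2.0, 2.1 → max 2.1
A5 regrets: 0.0, 0.4, 0.0, 0.3 → max 0.4
Smallest max regret = 0.4 → A5.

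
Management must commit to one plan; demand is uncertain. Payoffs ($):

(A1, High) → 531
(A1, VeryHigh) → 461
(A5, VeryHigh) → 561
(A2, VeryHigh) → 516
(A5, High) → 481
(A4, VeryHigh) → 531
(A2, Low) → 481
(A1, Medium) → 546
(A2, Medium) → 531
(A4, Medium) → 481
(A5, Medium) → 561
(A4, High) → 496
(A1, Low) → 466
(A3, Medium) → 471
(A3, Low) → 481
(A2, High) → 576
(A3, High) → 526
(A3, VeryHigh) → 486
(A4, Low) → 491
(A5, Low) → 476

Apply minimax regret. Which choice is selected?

Column bests: Low=491, Medium=561, High=576, VeryHigh=561.
A1 regrets: 25, 15, 45, 100 → max 100
A2 regrets: 10, 30, 0, 45 → max 45
A3 regrets: 10, 90, 50, 75 → max 90
A4 regrets: 0, 80, 80, 30 → max 80
A5 regrets: 15, 0, 95, 0 → max 95
Smallest max regret = 45 → A2.

A2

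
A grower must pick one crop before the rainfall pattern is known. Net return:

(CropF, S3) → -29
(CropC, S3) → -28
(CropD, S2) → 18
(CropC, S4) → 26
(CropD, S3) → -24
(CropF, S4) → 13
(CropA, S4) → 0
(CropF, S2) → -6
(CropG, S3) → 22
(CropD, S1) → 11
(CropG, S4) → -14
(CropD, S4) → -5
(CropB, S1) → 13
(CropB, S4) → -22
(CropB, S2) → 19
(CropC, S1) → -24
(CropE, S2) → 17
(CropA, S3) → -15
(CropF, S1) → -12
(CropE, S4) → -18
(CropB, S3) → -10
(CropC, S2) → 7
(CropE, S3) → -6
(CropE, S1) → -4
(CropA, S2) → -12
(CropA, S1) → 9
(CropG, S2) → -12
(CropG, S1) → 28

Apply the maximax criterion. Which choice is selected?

Row maxima: CropD=18, CropC=26, CropG=28, CropE=17, CropB=19, CropA=9, CropF=13
Best best-case = 28 → CropG.

CropG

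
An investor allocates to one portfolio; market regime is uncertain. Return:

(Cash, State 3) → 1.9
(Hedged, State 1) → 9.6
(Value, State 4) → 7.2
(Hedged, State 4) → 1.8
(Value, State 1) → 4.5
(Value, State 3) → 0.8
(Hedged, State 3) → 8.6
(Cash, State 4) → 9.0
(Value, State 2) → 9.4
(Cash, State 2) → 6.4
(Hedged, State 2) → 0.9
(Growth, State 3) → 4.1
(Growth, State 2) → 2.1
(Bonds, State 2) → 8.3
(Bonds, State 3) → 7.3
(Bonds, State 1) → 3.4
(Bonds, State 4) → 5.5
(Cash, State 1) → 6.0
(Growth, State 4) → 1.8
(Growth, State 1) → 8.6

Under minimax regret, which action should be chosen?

Column bests: State 1=9.6, State 2=9.4, State 3=8.6, State 4=9.0.
Hedged regrets: 0.0, 8.5, 0.0, 7.2 → max 8.5
Value regrets: 5.1, 0.0, 7.8, 1.8 → max 7.8
Bonds regrets: 6.2, 1.1, 1.3, 3.5 → max 6.2
Cash regrets: 3.6, 3.0, 6.7, 0.0 → max 6.7
Growth regrets: 1.0, 7.3, 4.5, 7.2 → max 7.3
Smallest max regret = 6.2 → Bonds.

Bonds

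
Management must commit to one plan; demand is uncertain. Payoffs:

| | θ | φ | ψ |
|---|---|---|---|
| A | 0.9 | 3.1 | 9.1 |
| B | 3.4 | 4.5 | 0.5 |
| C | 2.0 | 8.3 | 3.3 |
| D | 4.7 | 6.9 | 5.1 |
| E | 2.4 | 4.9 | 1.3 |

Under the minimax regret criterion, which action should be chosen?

Column bests: θ=4.7, φ=8.3, ψ=9.1.
A regrets: 3.8, 5.2, 0.0 → max 5.2
B regrets: 1.3, 3.8, 8.6 → max 8.6
C regrets: 2.7, 0.0, 5.8 → max 5.8
D regrets: 0.0, 1.4, 4.0 → max 4.0
E regrets: 2.3, 3.4, 7.8 → max 7.8
Smallest max regret = 4.0 → D.

D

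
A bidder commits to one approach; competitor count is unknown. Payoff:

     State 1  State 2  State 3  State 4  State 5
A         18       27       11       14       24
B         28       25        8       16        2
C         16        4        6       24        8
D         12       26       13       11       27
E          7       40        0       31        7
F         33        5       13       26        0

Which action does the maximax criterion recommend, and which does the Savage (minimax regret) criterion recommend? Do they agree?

Row maxima: A=27, B=28, C=24, D=27, E=40, F=33
Best best-case = 40 → E.
Column bests: State 1=33, State 2=40, State 3=13, State 4=31, State 5=27.
A regrets: 15, 13, 2, 17, 3 → max 17
B regrets: 5, 15, 5, 15, 25 → max 25
C regrets: 17, 36, 7, 7, 19 → max 36
D regrets: 21, 14, 0, 20, 0 → max 21
E regrets: 26, 0, 13, 0, 20 → max 26
F regrets: 0, 35, 0, 5, 27 → max 35
Smallest max regret = 17 → A.

maximax → E; minimax regret → A (disagree)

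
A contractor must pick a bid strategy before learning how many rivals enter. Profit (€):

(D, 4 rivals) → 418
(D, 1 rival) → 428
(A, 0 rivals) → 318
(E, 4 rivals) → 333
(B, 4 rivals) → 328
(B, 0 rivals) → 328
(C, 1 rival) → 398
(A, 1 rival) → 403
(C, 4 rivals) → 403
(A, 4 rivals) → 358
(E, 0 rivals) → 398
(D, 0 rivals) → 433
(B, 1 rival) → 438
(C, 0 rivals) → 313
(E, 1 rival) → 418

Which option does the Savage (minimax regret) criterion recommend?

Column bests: 0 rivals=433, 1 rival=438, 4 rivals=418.
A regrets: 115, 35, 60 → max 115
B regrets: 105, 0, 90 → max 105
C regrets: 120, 40, 15 → max 120
D regrets: 0, 10, 0 → max 10
E regrets: 35, 20, 85 → max 85
Smallest max regret = 10 → D.

D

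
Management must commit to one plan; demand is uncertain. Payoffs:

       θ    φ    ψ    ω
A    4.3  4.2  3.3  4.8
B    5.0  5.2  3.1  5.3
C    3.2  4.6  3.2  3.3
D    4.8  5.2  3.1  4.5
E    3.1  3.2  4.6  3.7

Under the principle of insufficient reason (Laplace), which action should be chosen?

B

Row averages: A=4.15, B=4.65, C=3.575, D=4.4, E=3.65
Highest average = 4.65 → B.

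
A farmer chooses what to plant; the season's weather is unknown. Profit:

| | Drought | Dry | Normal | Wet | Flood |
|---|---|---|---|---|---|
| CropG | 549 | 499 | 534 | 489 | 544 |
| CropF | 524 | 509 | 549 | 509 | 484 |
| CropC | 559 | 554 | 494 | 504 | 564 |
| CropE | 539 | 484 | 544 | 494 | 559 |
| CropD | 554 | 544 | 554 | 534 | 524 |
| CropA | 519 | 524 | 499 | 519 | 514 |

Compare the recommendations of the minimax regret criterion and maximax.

minimax regret → CropD; maximax → CropC (disagree)

Column bests: Drought=559, Dry=554, Normal=554, Wet=534, Flood=564.
CropG regrets: 10, 55, 20, 45, 20 → max 55
CropF regrets: 35, 45, 5, 25, 80 → max 80
CropC regrets: 0, 0, 60, 30, 0 → max 60
CropE regrets: 20, 70, 10, 40, 5 → max 70
CropD regrets: 5, 10, 0, 0, 40 → max 40
CropA regrets: 40, 30, 55, 15, 50 → max 55
Smallest max regret = 40 → CropD.
Row maxima: CropG=549, CropF=549, CropC=564, CropE=559, CropD=554, CropA=524
Best best-case = 564 → CropC.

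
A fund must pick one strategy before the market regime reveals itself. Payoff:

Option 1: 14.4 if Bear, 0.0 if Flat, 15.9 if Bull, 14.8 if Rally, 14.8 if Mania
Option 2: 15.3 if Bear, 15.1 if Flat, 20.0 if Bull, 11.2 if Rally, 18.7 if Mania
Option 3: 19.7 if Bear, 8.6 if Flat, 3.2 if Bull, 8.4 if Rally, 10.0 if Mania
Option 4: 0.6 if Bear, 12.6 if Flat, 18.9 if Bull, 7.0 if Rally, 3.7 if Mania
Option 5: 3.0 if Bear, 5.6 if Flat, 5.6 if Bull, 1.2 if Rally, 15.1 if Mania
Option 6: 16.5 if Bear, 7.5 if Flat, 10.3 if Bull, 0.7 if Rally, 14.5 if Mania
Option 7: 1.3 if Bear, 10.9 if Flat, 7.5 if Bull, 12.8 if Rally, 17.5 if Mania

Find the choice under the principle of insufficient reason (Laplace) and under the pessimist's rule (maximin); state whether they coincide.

laplace → Option 2; maximin → Option 2 (agree)

Row averages: Option 1=11.98, Option 2=16.06, Option 3=9.98, Option 4=8.56, Option 5=6.1, Option 6=9.9, Option 7=10
Highest average = 16.06 → Option 2.
Row minima: Option 1=0.0, Option 2=11.2, Option 3=3.2, Option 4=0.6, Option 5=1.2, Option 6=0.7, Option 7=1.3
Best worst-case = 11.2 → Option 2.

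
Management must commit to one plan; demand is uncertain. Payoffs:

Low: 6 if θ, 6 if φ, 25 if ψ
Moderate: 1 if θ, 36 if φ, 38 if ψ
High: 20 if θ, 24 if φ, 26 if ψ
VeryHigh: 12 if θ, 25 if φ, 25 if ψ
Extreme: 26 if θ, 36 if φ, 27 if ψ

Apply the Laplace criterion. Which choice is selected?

Row averages: Low=37/3, Moderate=25, High=70/3, VeryHigh=62/3, Extreme=89/3
Highest average = 89/3 → Extreme.

Extreme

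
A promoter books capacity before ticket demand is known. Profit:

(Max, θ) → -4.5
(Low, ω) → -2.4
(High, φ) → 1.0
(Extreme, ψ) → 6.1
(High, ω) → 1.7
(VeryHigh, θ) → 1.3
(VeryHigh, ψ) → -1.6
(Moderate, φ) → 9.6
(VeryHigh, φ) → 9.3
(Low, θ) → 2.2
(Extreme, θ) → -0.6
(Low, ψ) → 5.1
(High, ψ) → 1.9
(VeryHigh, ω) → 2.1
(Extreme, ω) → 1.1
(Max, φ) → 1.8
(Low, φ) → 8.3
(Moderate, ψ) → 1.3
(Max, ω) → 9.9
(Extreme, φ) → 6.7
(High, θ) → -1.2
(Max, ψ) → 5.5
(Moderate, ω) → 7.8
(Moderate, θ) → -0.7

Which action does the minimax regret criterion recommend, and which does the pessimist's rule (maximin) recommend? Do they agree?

Column bests: θ=2.2, φ=9.6, ψ=6.1, ω=9.9.
Low regrets: 0.0, 1.3, 1.0, 12.3 → max 12.3
Moderate regrets: 2.9, 0.0, 4.8, 2.1 → max 4.8
High regrets: 3.4, 8.6, 4.2, 8.2 → max 8.6
VeryHigh regrets: 0.9, 0.3, 7.7, 7.8 → max 7.8
Extreme regrets: 2.8, 2.9, 0.0, 8.8 → max 8.8
Max regrets: 6.7, 7.8, 0.6, 0.0 → max 7.8
Smallest max regret = 4.8 → Moderate.
Row minima: Low=-2.4, Moderate=-0.7, High=-1.2, VeryHigh=-1.6, Extreme=-0.6, Max=-4.5
Best worst-case = -0.6 → Extreme.

minimax regret → Moderate; maximin → Extreme (disagree)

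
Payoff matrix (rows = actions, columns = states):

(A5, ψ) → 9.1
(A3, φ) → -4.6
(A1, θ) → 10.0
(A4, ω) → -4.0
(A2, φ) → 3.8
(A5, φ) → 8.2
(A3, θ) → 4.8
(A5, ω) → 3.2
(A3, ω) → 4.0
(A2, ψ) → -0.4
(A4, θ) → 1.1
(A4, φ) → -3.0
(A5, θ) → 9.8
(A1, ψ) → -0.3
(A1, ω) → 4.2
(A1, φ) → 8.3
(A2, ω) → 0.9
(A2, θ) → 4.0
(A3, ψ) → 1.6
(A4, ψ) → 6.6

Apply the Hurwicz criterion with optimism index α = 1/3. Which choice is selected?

A1: 1/3·10.0 + 2/3·(-0.3) = 47/15
A2: 1/3·4.0 + 2/3·(-0.4) = 16/15
A3: 1/3·4.8 + 2/3·(-4.6) = -22/15
A4: 1/3·6.6 + 2/3·(-4.0) = -7/15
A5: 1/3·9.8 + 2/3·3.2 = 5.4
Highest Hurwicz score = 5.4 → A5.

A5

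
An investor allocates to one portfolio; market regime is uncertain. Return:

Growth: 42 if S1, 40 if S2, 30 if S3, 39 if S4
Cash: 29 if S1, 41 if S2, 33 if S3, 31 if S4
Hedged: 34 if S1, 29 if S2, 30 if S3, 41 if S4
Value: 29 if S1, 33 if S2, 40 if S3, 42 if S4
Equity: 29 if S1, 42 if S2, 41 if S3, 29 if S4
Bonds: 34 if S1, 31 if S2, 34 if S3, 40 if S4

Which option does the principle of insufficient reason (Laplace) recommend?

Growth

Row averages: Growth=37.75, Cash=33.5, Hedged=33.5, Value=36, Equity=35.25, Bonds=34.75
Highest average = 37.75 → Growth.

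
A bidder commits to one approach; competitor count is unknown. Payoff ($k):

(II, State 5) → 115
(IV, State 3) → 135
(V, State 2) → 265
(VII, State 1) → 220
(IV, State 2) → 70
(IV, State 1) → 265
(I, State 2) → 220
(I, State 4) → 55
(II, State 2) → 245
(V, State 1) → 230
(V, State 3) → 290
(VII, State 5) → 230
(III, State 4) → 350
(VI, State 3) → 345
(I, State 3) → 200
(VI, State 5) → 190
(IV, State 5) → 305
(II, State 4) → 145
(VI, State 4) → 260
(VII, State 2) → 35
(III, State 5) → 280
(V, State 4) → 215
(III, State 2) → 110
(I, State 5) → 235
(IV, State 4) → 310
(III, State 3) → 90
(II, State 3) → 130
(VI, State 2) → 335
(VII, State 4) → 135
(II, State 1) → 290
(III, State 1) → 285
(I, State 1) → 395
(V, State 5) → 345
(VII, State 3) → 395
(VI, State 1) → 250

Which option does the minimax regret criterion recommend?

VI

Column bests: State 1=395, State 2=335, State 3=395, State 4=350, State 5=345.
I regrets: 0, 115, 195, 295, 110 → max 295
II regrets: 105, 90, 265, 205, 230 → max 265
III regrets: 110, 225, 305, 0, 65 → max 305
IV regrets: 130, 265, 260, 40, 40 → max 265
V regrets: 165, 70, 105, 135, 0 → max 165
VI regrets: 145, 0, 50, 90, 155 → max 155
VII regrets: 175, 300, 0, 215, 115 → max 300
Smallest max regret = 155 → VI.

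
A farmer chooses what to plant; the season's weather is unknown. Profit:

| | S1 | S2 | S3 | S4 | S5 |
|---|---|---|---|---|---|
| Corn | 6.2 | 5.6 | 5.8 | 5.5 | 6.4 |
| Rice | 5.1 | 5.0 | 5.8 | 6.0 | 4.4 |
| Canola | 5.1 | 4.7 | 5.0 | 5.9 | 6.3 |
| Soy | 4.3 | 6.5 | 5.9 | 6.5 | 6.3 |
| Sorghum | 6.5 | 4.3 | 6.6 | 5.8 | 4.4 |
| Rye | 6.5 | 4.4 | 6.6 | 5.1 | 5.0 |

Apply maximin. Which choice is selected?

Row minima: Corn=5.5, Rice=4.4, Canola=4.7, Soy=4.3, Sorghum=4.3, Rye=4.4
Best worst-case = 5.5 → Corn.

Corn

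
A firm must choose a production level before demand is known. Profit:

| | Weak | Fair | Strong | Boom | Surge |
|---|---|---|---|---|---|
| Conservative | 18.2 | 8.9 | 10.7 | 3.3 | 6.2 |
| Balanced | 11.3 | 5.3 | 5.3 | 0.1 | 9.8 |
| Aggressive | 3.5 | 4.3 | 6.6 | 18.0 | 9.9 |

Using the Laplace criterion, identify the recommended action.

Conservative

Row averages: Conservative=9.46, Balanced=6.36, Aggressive=8.46
Highest average = 9.46 → Conservative.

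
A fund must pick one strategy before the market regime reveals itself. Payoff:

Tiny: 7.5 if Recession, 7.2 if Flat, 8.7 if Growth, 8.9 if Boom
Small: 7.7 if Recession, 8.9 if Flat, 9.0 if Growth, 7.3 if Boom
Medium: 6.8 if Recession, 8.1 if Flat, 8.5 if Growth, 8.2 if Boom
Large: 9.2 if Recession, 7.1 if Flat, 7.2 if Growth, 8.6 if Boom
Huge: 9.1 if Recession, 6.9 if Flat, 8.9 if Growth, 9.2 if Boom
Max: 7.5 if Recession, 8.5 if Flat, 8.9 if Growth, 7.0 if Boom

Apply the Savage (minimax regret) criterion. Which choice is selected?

Column bests: Recession=9.2, Flat=8.9, Growth=9.0, Boom=9.2.
Tiny regrets: 1.7, 1.7, 0.3, 0.3 → max 1.7
Small regrets: 1.5, 0.0, 0.0, 1.9 → max 1.9
Medium regrets: 2.4, 0.8, 0.5, 1.0 → max 2.4
Large regrets: 0.0, 1.8, 1.8, 0.6 → max 1.8
Huge regrets: 0.1, 2.0, 0.1, 0.0 → max 2.0
Max regrets: 1.7, 0.4, 0.1, 2.2 → max 2.2
Smallest max regret = 1.7 → Tiny.

Tiny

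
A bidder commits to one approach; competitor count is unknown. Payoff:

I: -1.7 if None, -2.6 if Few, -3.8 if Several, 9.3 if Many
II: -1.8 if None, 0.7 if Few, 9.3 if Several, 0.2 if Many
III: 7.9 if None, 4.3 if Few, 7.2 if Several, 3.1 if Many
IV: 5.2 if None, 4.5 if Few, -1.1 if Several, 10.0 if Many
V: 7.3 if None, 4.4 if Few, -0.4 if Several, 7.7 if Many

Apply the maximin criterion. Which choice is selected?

Row minima: I=-3.8, II=-1.8, III=3.1, IV=-1.1, V=-0.4
Best worst-case = 3.1 → III.

III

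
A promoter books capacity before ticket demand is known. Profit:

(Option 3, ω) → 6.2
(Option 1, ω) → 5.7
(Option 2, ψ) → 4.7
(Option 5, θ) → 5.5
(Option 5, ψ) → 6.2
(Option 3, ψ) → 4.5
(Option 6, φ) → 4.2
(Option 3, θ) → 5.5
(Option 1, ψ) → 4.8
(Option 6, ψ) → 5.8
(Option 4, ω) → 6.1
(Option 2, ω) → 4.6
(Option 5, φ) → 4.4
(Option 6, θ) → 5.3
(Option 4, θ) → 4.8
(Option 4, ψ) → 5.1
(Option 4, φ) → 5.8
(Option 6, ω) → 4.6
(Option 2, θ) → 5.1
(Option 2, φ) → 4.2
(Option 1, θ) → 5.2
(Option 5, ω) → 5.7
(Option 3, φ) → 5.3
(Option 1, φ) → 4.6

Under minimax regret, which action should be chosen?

Column bests: θ=5.5, φ=5.8, ψ=6.2, ω=6.2.
Option 1 regrets: 0.3, 1.2, 1.4, 0.5 → max 1.4
Option 2 regrets: 0.4, 1.6, 1.5, 1.6 → max 1.6
Option 3 regrets: 0.0, 0.5, 1.7, 0.0 → max 1.7
Option 4 regrets: 0.7, 0.0, 1.1, 0.1 → max 1.1
Option 5 regrets: 0.0, 1.4, 0.0, 0.5 → max 1.4
Option 6 regrets: 0.2, 1.6, 0.4, 1.6 → max 1.6
Smallest max regret = 1.1 → Option 4.

Option 4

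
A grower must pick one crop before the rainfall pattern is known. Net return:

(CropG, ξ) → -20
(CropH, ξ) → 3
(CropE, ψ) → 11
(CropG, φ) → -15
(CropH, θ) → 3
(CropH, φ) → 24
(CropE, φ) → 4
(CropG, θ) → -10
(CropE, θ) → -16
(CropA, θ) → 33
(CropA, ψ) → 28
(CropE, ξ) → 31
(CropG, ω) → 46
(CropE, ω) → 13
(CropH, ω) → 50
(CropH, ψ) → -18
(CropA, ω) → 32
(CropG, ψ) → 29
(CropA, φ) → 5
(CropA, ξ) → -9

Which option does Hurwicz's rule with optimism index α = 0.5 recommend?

CropH

CropH: 0.5·50 + 0.5·(-18) = 16
CropG: 0.5·46 + 0.5·(-20) = 13
CropE: 0.5·31 + 0.5·(-16) = 7.5
CropA: 0.5·33 + 0.5·(-9) = 12
Highest Hurwicz score = 16 → CropH.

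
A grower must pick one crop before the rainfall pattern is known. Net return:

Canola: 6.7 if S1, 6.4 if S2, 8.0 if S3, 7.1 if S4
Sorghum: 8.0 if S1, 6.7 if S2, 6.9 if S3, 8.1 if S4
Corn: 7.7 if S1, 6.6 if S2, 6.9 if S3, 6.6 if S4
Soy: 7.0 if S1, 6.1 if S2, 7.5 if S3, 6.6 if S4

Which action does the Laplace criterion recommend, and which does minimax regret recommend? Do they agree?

laplace → Sorghum; minimax regret → Sorghum (agree)

Row averages: Canola=7.05, Sorghum=7.425, Corn=6.95, Soy=6.8
Highest average = 7.425 → Sorghum.
Column bests: S1=8.0, S2=6.7, S3=8.0, S4=8.1.
Canola regrets: 1.3, 0.3, 0.0, 1.0 → max 1.3
Sorghum regrets: 0.0, 0.0, 1.1, 0.0 → max 1.1
Corn regrets: 0.3, 0.1, 1.1, 1.5 → max 1.5
Soy regrets: 1.0, 0.6, 0.5, 1.5 → max 1.5
Smallest max regret = 1.1 → Sorghum.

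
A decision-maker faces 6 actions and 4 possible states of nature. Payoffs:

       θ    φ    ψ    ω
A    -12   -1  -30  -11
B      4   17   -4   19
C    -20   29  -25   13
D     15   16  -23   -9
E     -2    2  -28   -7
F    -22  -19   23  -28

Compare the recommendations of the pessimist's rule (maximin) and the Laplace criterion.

Row minima: A=-30, B=-4, C=-25, D=-23, E=-28, F=-28
Best worst-case = -4 → B.
Row averages: A=-13.5, B=9, C=-0.75, D=-0.25, E=-8.75, F=-11.5
Highest average = 9 → B.

maximin → B; laplace → B (agree)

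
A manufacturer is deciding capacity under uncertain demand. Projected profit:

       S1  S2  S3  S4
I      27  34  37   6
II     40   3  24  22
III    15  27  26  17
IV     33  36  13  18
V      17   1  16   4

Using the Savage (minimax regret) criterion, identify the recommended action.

Column bests: S1=40, S2=36, S3=37, S4=22.
I regrets: 13, 2, 0, 16 → max 16
II regrets: 0, 33, 13, 0 → max 33
III regrets: 25, 9, 11, 5 → max 25
IV regrets: 7, 0, 24, 4 → max 24
V regrets: 23, 35, 21, 18 → max 35
Smallest max regret = 16 → I.

I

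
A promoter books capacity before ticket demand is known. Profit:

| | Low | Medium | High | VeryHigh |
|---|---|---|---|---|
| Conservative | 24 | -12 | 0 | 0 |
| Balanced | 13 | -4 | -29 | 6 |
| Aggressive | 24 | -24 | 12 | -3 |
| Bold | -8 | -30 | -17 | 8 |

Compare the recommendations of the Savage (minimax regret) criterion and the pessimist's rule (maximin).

minimax regret → Conservative; maximin → Conservative (agree)

Column bests: Low=24, Medium=-4, High=12, VeryHigh=8.
Conservative regrets: 0, 8, 12, 8 → max 12
Balanced regrets: 11, 0, 41, 2 → max 41
Aggressive regrets: 0, 20, 0, 11 → max 20
Bold regrets: 32, 26, 29, 0 → max 32
Smallest max regret = 12 → Conservative.
Row minima: Conservative=-12, Balanced=-29, Aggressive=-24, Bold=-30
Best worst-case = -12 → Conservative.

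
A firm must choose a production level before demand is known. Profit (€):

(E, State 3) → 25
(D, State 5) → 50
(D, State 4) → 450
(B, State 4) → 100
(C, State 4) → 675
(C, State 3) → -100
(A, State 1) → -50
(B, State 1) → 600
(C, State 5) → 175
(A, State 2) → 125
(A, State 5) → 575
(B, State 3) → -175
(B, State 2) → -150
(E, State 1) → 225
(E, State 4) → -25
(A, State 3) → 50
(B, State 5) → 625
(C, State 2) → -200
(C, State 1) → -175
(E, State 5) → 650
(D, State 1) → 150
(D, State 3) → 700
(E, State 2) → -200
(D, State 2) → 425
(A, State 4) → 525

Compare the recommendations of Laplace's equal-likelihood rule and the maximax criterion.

Row averages: A=245, B=200, C=75, D=355, E=135
Highest average = 355 → D.
Row maxima: A=575, B=625, C=675, D=700, E=650
Best best-case = 700 → D.

laplace → D; maximax → D (agree)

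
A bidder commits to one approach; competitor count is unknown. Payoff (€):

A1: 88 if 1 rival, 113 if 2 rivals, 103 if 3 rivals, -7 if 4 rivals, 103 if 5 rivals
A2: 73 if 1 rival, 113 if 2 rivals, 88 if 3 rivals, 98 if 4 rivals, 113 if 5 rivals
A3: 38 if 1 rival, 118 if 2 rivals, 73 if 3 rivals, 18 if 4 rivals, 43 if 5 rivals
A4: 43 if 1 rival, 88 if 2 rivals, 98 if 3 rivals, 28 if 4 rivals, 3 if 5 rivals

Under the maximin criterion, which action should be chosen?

A2

Row minima: A1=-7, A2=73, A3=18, A4=3
Best worst-case = 73 → A2.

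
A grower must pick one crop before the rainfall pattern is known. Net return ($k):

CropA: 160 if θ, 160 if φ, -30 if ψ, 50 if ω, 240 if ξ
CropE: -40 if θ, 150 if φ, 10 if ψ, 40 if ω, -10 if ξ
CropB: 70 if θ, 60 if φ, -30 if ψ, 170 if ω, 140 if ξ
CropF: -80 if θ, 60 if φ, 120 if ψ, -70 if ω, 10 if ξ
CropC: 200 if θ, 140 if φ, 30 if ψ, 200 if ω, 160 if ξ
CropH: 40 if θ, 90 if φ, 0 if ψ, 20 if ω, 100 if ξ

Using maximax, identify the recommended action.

CropA

Row maxima: CropA=240, CropE=150, CropB=170, CropF=120, CropC=200, CropH=100
Best best-case = 240 → CropA.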